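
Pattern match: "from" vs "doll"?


Pattern of "from": [0, 1, 2, 3]
Pattern of "doll": [0, 1, 2, 2]
Patterns do not match
Same pattern = No


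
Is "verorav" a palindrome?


Word: "verorav"
Reversed: "varorev"
Forward == Backward? verorav != varorev
Palindrome = No


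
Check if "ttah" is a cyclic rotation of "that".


Word: "that", Candidate: "ttah"
Method: check if candidate is substring of word+word
"thatthat" contains "ttah"? No
Is rotation = No


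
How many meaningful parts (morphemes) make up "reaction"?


Word: "reaction"
Morphemes: re- + act + -ion
Each morpheme carries meaning
= 3 morphemes


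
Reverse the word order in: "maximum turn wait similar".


Original: "maximum turn wait similar"
Words (1..n): maximum | turn | wait | similar
Reversed (n..1): similar | wait | turn | maximum
Result = "similar wait turn maximum"


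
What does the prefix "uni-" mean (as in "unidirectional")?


Prefix: uni-
As in: unidirectional -> uni- + directional
Meaning = one


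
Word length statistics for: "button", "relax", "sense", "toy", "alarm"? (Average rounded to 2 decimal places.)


Lengths: "button"=6, "relax"=5, "sense"=5, "toy"=3, "alarm"=5
Sum = 24, Count = 5
Average = 24/5 = 4.80
= avg=4.80, min=3, max=6


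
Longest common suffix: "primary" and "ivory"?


Word 1: "primary"
Word 2: "ivory"
Comparing from end:
  Pos -1: 'y' == 'y'
  Pos -2: 'r' == 'r'
  Pos -3: 'a' != 'o' (stop)
LCS = "ry" (length 2)


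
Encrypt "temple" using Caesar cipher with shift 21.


Word: "temple"
Shift: 21
Each letter → (letter + shift) mod 26:
  't' (19) + 21 = 14 → 'o'
  'e' (4) + 21 = 25 → 'z'
  'm' (12) + 21 = 7 → 'h'
  'p' (15) + 21 = 10 → 'k'
  'l' (11) + 21 = 6 → 'g'
  'e' (4) + 21 = 25 → 'z'
Result = "ozhkgz"


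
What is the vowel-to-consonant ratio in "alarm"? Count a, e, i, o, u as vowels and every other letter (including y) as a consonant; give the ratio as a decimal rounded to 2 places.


Word: "alarm"
Vowels (a,e,i,o,u): 2
Consonants: 3
Ratio = 2/3
= 0.67


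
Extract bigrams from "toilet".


Word: "toilet" (length 6)
Number of bigrams = 6 - 2 + 1 = 5
  Position 0: "to"
  Position 1: "oi"
  Position 2: "il"
  Position 3: "le"
  Position 4: "et"
Bigrams = "to", "oi", "il", "le", "et"


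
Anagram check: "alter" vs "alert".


Word 1: "alter" → sorted: aelrt
Word 2: "alert" → sorted: aelrt
Same letters? aelrt == aelrt
Anagram = Yes


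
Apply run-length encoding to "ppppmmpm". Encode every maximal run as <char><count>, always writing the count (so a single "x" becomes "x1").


String: "ppppmmpm"
Scanning for consecutive runs:
  'p' x 4
  'm' x 2
  'p' x 1
  'm' x 1
RLE = "p4m2p1m1"


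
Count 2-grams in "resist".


Word: "resist" (length 6)
Number of 2-grams = length - 2 + 1 = 6 - 2 + 1
= 5


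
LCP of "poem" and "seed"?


Word 1: "poem"
Word 2: "seed"
Comparing from start:
  Pos 0: 'p' != 's' (stop)
LCP = "" (length 0)


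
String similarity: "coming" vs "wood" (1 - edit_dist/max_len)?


Word 1: "coming" (length 6)
Word 2: "wood" (length 4)
One optimal edit sequence:
  1. substitute 'c' -> 'w'  (+1)
  2. keep 'o'
  3. delete 'm'  (+1)
  4. delete 'i'  (+1)
  5. substitute 'n' -> 'o'  (+1)
  6. substitute 'g' -> 'd'  (+1)
Edit distance = 5
Max length = max(6, 4) = 6
Similarity = 1 - 5/6
= 0.1667


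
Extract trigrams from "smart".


Word: "smart" (length 5)
Number of trigrams = 5 - 3 + 1 = 3
  Position 0: "sma"
  Position 1: "mar"
  Position 2: "art"
Trigrams = "sma", "mar", "art"


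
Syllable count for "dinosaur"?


Word: "dinosaur"
Syllable breakdown: di · no · saur
Counting: 3 parts
= 3 syllables


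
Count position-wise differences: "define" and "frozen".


Comparing character by character (same length = 6):
  Pos 0: 'd' vs 'f' !=
  Pos 1: 'e' vs 'r' !=
  Pos 2: 'f' vs 'o' !=
  Pos 3: 'i' vs 'z' !=
  Pos 4: 'n' vs 'e' !=
  Pos 5: 'e' vs 'n' !=
Hamming distance = 6


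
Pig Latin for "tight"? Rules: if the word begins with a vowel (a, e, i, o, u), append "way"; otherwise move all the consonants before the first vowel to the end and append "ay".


Word: "tight"
Starts with consonant(s) → move to end, add 'ay'
Consonant cluster: "t"
Pig Latin = "ighttay"


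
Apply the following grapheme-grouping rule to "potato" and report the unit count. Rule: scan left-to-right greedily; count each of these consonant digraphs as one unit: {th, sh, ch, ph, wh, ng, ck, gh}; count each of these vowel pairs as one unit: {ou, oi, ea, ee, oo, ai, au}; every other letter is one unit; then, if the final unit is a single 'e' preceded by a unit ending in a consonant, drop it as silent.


Word: "potato" (6 letters)
Left-to-right scan:
  [1] 'p' (letter)
  [2] 'o' (letter)
  [3] 't' (letter)
  [4] 'a' (letter)
  [5] 't' (letter)
  [6] 'o' (letter)
Units from scan: 6
Sound units = 6 units


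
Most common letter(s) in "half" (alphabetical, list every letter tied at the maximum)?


Word: "half"
Letter counts:
  'a': 1
  'f': 1
  'h': 1
  'l': 1
Maximum count = 1
Most frequent = 'a', 'f', 'h', 'l' (1 time each)


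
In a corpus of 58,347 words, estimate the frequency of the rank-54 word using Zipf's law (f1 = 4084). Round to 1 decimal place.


Zipf's law: f(r) = f(1) / r
f(1) = 4084
f(54) = 4084 / 54
= 75.6 occurrences


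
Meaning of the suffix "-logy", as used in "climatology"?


Suffix: -logy
Example: climatology (climate + -logy, with a spelling change)
Meaning = study of


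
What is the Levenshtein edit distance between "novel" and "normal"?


Word 1: "novel" (length 5)
Word 2: "normal" (length 6)
One optimal edit sequence (insert/delete/substitute each cost 1):
  1. keep 'n'
  2. keep 'o'
  3. insert 'r'  (+1)
  4. substitute 'v' -> 'm'  (+1)
  5. substitute 'e' -> 'a'  (+1)
  6. keep 'l'
Total edit operations: 3
Edit distance = 3


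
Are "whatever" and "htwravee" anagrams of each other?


Word 1: "whatever" → sorted: aeehrtvw
Word 2: "htwravee" → sorted: aeehrtvw
Same letters? aeehrtvw == aeehrtvw
Anagram = Yes


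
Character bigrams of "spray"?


Word: "spray" (length 5)
Number of bigrams = 5 - 2 + 1 = 4
  Position 0: "sp"
  Position 1: "pr"
  Position 2: "ra"
  Position 3: "ay"
Bigrams = "sp", "pr", "ra", "ay"


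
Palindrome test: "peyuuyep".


Word: "peyuuyep"
Reversed: "peyuuyep"
Forward == Backward? peyuuyep == peyuuyep
Palindrome = Yes


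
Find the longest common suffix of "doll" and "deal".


Word 1: "doll"
Word 2: "deal"
Comparing from end:
  Pos -1: 'l' == 'l'
  Pos -2: 'l' != 'a' (stop)
LCS = "l" (length 1)


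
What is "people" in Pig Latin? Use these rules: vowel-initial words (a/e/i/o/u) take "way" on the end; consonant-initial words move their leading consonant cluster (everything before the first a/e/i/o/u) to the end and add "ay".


Word: "people"
Starts with consonant(s) → move to end, add 'ay'
Consonant cluster: "p"
Pig Latin = "eoplepay"


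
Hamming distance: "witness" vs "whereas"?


Comparing character by character (same length = 7):
  Pos 0: 'w' vs 'w' =
  Pos 1: 'i' vs 'h' !=
  Pos 2: 't' vs 'e' !=
  Pos 3: 'n' vs 'r' !=
  Pos 4: 'e' vs 'e' =
  Pos 5: 's' vs 'a' !=
  Pos 6: 's' vs 's' =
Hamming distance = 4


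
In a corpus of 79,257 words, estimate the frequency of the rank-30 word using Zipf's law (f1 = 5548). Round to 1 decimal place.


Zipf's law: f(r) = f(1) / r
f(1) = 5548
f(30) = 5548 / 30
= 184.9 occurrences


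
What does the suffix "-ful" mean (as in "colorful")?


Suffix: -ful
Example: colorful (color + -ful)
Meaning = full of


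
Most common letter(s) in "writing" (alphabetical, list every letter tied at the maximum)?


Word: "writing"
Letter counts:
  'g': 1
  'i': 2
  'n': 1
  'r': 1
  't': 1
  'w': 1
Maximum count = 2
Most frequent = 'i' (2 times each)


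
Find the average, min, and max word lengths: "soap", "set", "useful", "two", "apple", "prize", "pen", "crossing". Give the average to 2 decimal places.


Lengths: "soap"=4, "set"=3, "useful"=6, "two"=3, "apple"=5, "prize"=5, "pen"=3, "crossing"=8
Sum = 37, Count = 8
Average = 37/8 = 4.63
= avg=4.63, min=3, max=8


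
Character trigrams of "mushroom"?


Word: "mushroom" (length 8)
Number of trigrams = 8 - 3 + 1 = 6
  Position 0: "mus"
  Position 1: "ush"
  Position 2: "shr"
  Position 3: "hro"
  Position 4: "roo"
  Position 5: "oom"
Trigrams = "mus", "ush", "shr", "hro", "roo", "oom"


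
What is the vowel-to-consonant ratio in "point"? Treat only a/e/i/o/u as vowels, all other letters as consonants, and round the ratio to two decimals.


Word: "point"
Vowels (a,e,i,o,u): 2
Consonants: 3
Ratio = 2/3
= 0.67


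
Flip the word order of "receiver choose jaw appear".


Original: "receiver choose jaw appear"
Words (1..n): receiver | choose | jaw | appear
Reversed (n..1): appear | jaw | choose | receiver
Result = "appear jaw choose receiver"


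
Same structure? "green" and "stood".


Pattern of "green": [0, 1, 2, 2, 3]
Pattern of "stood": [0, 1, 2, 2, 3]
Patterns match
Same pattern = Yes


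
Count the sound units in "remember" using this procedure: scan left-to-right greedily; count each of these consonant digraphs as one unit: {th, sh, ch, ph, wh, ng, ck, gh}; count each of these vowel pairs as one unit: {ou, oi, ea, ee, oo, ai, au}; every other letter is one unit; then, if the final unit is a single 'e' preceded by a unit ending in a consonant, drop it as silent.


Word: "remember" (8 letters)
Left-to-right scan:
  [1] 'r' (letter)
  [2] 'e' (letter)
  [3] 'm' (letter)
  [4] 'e' (letter)
  [5] 'm' (letter)
  [6] 'b' (letter)
  [7] 'e' (letter)
  [8] 'r' (letter)
Units from scan: 8
Sound units = 8 units


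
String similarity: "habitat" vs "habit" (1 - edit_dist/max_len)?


Word 1: "habitat" (length 7)
Word 2: "habit" (length 5)
One optimal edit sequence:
  1. keep 'h'
  2. keep 'a'
  3. keep 'b'
  4. keep 'i'
  5. delete 't'  (+1)
  6. delete 'a'  (+1)
  7. keep 't'
Edit distance = 2
Max length = max(7, 5) = 7
Similarity = 1 - 2/7
= 0.7143


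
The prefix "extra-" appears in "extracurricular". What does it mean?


Prefix: extra-
Example: extracurricular (extra- + curricular)
Meaning = beyond


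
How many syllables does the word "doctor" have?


Word: "doctor"
Syllable breakdown: doc | tor
Counting: 2 parts
= 2 syllables


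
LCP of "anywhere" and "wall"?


Word 1: "anywhere"
Word 2: "wall"
Comparing from start:
  Pos 0: 'a' != 'w' (stop)
LCP = "" (length 0)


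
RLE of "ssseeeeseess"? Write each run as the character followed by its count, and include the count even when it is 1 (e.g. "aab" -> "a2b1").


String: "ssseeeeseess"
Scanning for consecutive runs:
  's' x 3
  'e' x 4
  's' x 1
  'e' x 2
  's' x 2
RLE = "s3e4s1e2s2"


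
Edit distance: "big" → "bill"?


Word 1: "big" (length 3)
Word 2: "bill" (length 4)
One optimal edit sequence (insert/delete/substitute each cost 1):
  1. keep 'b'
  2. keep 'i'
  3. insert 'l'  (+1)
  4. substitute 'g' -> 'l'  (+1)
Total edit operations: 2
Edit distance = 2


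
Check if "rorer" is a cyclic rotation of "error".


Word: "error", Candidate: "rorer"
Method: check if candidate is substring of word+word
"errorerror" contains "rorer"? Yes
Is rotation = Yes


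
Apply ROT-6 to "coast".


Word: "coast"
Shift: 6
Each letter → (letter + shift) mod 26:
  'c' (2) + 6 = 8 → 'i'
  'o' (14) + 6 = 20 → 'u'
  'a' (0) + 6 = 6 → 'g'
  's' (18) + 6 = 24 → 'y'
  't' (19) + 6 = 25 → 'z'
Result = "iugyz"


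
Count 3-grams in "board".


Word: "board" (length 5)
Number of 3-grams = length - 3 + 1 = 5 - 3 + 1
= 3


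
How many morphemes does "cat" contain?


Word: "cat"
Morphemes: cat
Each morpheme carries meaning
= 1 morpheme


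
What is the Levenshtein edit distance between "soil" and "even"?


Word 1: "soil" (length 4)
Word 2: "even" (length 4)
One optimal edit sequence (insert/delete/substitute each cost 1):
  1. substitute 's' -> 'e'  (+1)
  2. substitute 'o' -> 'v'  (+1)
  3. substitute 'i' -> 'e'  (+1)
  4. substitute 'l' -> 'n'  (+1)
Total edit operations: 4
Edit distance = 4


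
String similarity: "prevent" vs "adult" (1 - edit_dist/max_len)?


Word 1: "prevent" (length 7)
Word 2: "adult" (length 5)
One optimal edit sequence:
  1. delete 'p'  (+1)
  2. delete 'r'  (+1)
  3. substitute 'e' -> 'a'  (+1)
  4. substitute 'v' -> 'd'  (+1)
  5. substitute 'e' -> 'u'  (+1)
  6. substitute 'n' -> 'l'  (+1)
  7. keep 't'
Edit distance = 6
Max length = max(7, 5) = 7
Similarity = 1 - 6/7
= 0.1429


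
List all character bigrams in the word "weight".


Word: "weight" (length 6)
Number of bigrams = 6 - 2 + 1 = 5
  Position 0: "we"
  Position 1: "ei"
  Position 2: "ig"
  Position 3: "gh"
  Position 4: "ht"
Bigrams = "we", "ei", "ig", "gh", "ht"


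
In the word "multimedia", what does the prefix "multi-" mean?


Prefix: multi-
Example: multimedia (multi- + media)
Meaning = many


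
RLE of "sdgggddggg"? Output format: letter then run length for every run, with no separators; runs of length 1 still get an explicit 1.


String: "sdgggddggg"
Scanning for consecutive runs:
  's' x 1
  'd' x 1
  'g' x 3
  'd' x 2
  'g' x 3
RLE = "s1d1g3d2g3"


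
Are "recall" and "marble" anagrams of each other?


Word 1: "recall" → sorted: acellr
Word 2: "marble" → sorted: abelmr
Same letters? acellr != abelmr
Anagram = No


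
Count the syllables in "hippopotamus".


Word: "hippopotamus"
Syllable breakdown: hip | po | pot | a | mus
Counting: 5 parts
= 5 syllables


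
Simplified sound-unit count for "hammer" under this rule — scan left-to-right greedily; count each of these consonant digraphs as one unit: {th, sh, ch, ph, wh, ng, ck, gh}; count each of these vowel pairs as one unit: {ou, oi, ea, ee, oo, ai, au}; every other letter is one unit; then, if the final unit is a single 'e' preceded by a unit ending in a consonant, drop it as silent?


Word: "hammer" (6 letters)
Left-to-right scan:
  1. 'h' (letter)
  2. 'a' (letter)
  3. 'm' (letter)
  4. 'm' (letter)
  5. 'e' (letter)
  6. 'r' (letter)
Units from scan: 6
Sound units = 6 units


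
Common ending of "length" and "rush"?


Word 1: "length"
Word 2: "rush"
Comparing from end:
  Pos -1: 'h' == 'h'
  Pos -2: 't' != 's' (stop)
LCS = "h" (length 1)


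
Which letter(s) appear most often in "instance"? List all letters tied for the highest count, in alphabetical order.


Word: "instance"
Letter counts:
  'a': 1
  'c': 1
  'e': 1
  'i': 1
  'n': 2
  's': 1
  't': 1
Maximum count = 2
Most frequent = 'n' (2 times each)


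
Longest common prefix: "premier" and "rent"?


Word 1: "premier"
Word 2: "rent"
Comparing from start:
  Pos 0: 'p' != 'r' (stop)
LCP = "" (length 0)


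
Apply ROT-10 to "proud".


Word: "proud"
Shift: 10
Each letter → (letter + shift) mod 26:
  'p' (15) + 10 = 25 → 'z'
  'r' (17) + 10 = 1 → 'b'
  'o' (14) + 10 = 24 → 'y'
  'u' (20) + 10 = 4 → 'e'
  'd' (3) + 10 = 13 → 'n'
Result = "zbyen"


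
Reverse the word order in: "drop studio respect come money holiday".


Original: "drop studio respect come money holiday"
Words (1..n): drop | studio | respect | come | money | holiday
Reversed (n..1): holiday | money | come | respect | studio | drop
Result = "holiday money come respect studio drop"


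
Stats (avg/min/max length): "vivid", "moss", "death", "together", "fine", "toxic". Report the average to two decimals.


Lengths: "vivid"=5, "moss"=4, "death"=5, "together"=8, "fine"=4, "toxic"=5
Sum = 31, Count = 6
Average = 31/6 = 5.17
= avg=5.17, min=4, max=8


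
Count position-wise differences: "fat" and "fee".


Comparing character by character (same length = 3):
  Pos 0: 'f' vs 'f' =
  Pos 1: 'a' vs 'e' !=
  Pos 2: 't' vs 'e' !=
Hamming distance = 2


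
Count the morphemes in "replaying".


Word: "replaying"
Morphemes: re- / play / -ing
Each morpheme carries meaning
= 3 morphemes


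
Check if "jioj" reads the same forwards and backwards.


Word: "jioj"
Reversed: "joij"
Forward == Backward? jioj != joij
Palindrome = No


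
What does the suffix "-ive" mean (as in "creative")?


Suffix: -ive
As in: creative -> create + -ive, with a spelling change
Meaning = tending to


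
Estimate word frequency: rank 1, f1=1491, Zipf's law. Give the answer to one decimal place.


Zipf's law: f(r) = f(1) / r
f(1) = 1491
f(1) = 1491 / 1
= 1491.0 occurrences


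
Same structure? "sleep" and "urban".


Pattern of "sleep": [0, 1, 2, 2, 3]
Pattern of "urban": [0, 1, 2, 3, 4]
Patterns do not match
Same pattern = No


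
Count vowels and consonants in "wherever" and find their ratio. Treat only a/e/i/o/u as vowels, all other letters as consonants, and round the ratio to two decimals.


Word: "wherever"
Vowels (a,e,i,o,u): 3
Consonants: 5
Ratio = 3/5
= 0.60


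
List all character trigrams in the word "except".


Word: "except" (length 6)
Number of trigrams = 6 - 3 + 1 = 4
  Position 0: "exc"
  Position 1: "xce"
  Position 2: "cep"
  Position 3: "ept"
Trigrams = "exc", "xce", "cep", "ept"


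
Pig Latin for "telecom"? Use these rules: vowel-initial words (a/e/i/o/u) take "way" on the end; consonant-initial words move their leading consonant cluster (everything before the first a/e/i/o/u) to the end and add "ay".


Word: "telecom"
Starts with consonant(s) → move to end, add 'ay'
Consonant cluster: "t"
Pig Latin = "elecomtay"


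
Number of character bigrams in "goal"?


Word: "goal" (length 4)
Number of 2-grams = length - 2 + 1 = 4 - 2 + 1
= 3


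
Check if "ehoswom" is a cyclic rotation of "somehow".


Word: "somehow", Candidate: "ehoswom"
Method: check if candidate is substring of word+word
"somehowsomehow" contains "ehoswom"? No
Is rotation = No


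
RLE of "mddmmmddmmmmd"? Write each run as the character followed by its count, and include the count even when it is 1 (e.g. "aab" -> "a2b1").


String: "mddmmmddmmmmd"
Scanning for consecutive runs:
  'm' x 1
  'd' x 2
  'm' x 3
  'd' x 2
  'm' x 4
  'd' x 1
RLE = "m1d2m3d2m4d1"


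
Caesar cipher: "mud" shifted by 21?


Word: "mud"
Shift: 21
Each letter → (letter + shift) mod 26:
  'm' (12) + 21 = 7 → 'h'
  'u' (20) + 21 = 15 → 'p'
  'd' (3) + 21 = 24 → 'y'
Result = "hpy"


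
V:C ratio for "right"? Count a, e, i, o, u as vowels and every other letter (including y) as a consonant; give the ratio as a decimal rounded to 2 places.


Word: "right"
Vowels (a,e,i,o,u): 1
Consonants: 4
Ratio = 1/4
= 0.25


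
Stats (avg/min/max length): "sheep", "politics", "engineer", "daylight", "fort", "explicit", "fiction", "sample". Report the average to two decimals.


Lengths: "sheep"=5, "politics"=8, "engineer"=8, "daylight"=8, "fort"=4, "explicit"=8, "fiction"=7, "sample"=6
Sum = 54, Count = 8
Average = 54/8 = 6.75
= avg=6.75, min=4, max=8


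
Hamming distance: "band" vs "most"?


Comparing character by character (same length = 4):
  Pos 0: 'b' vs 'm' !=
  Pos 1: 'a' vs 'o' !=
  Pos 2: 'n' vs 's' !=
  Pos 3: 'd' vs 't' !=
Hamming distance = 4


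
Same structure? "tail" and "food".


Pattern of "tail": [0, 1, 2, 3]
Pattern of "food": [0, 1, 1, 2]
Patterns do not match
Same pattern = No


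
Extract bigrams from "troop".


Word: "troop" (length 5)
Number of bigrams = 5 - 2 + 1 = 4
  Position 0: "tr"
  Position 1: "ro"
  Position 2: "oo"
  Position 3: "op"
Bigrams = "tr", "ro", "oo", "op"


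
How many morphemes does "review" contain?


Word: "review"
Morphemes: re- | view
Each morpheme carries meaning
= 2 morphemes


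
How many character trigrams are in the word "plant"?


Word: "plant" (length 5)
Number of 3-grams = length - 3 + 1 = 5 - 3 + 1
= 3


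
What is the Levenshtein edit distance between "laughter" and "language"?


Word 1: "laughter" (length 8)
Word 2: "language" (length 8)
One optimal edit sequence (insert/delete/substitute each cost 1):
  1. keep 'l'
  2. keep 'a'
  3. substitute 'u' -> 'n'  (+1)
  4. keep 'g'
  5. substitute 'h' -> 'u'  (+1)
  6. substitute 't' -> 'a'  (+1)
  7. substitute 'e' -> 'g'  (+1)
  8. substitute 'r' -> 'e'  (+1)
Total edit operations: 5
Edit distance = 5


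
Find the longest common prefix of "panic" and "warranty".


Word 1: "panic"
Word 2: "warranty"
Comparing from start:
  Pos 0: 'p' != 'w' (stop)
LCP = "" (length 0)


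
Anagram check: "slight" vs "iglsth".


Word 1: "slight" → sorted: ghilst
Word 2: "iglsth" → sorted: ghilst
Same letters? ghilst == ghilst
Anagram = Yes


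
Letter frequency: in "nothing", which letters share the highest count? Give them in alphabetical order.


Word: "nothing"
Letter counts:
  'g': 1
  'h': 1
  'i': 1
  'n': 2
  'o': 1
  't': 1
Maximum count = 2
Most frequent = 'n' (2 times each)


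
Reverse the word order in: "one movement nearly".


Original: "one movement nearly"
Words (1..n): one | movement | nearly
Reversed (n..1): nearly | movement | one
Result = "nearly movement one"


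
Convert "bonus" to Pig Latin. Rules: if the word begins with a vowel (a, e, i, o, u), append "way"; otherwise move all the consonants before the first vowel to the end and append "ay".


Word: "bonus"
Starts with consonant(s) → move to end, add 'ay'
Consonant cluster: "b"
Pig Latin = "onusbay"


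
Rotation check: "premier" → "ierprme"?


Word: "premier", Candidate: "ierprme"
Method: check if candidate is substring of word+word
"premierpremier" contains "ierprme"? No
Is rotation = No


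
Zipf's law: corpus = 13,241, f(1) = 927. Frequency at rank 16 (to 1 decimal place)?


Zipf's law: f(r) = f(1) / r
f(1) = 927
f(16) = 927 / 16
= 57.9 occurrences


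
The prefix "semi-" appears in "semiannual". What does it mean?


Prefix: semi-
Example: semiannual (semi- + annual)
Meaning = half


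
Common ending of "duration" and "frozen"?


Word 1: "duration"
Word 2: "frozen"
Comparing from end:
  Pos -1: 'n' == 'n'
  Pos -2: 'o' != 'e' (stop)
LCS = "n" (length 1)


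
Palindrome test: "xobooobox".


Word: "xobooobox"
Reversed: "xobooobox"
Forward == Backward? xobooobox == xobooobox
Palindrome = Yes


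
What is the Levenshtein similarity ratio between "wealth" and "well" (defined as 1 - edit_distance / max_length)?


Word 1: "wealth" (length 6)
Word 2: "well" (length 4)
One optimal edit sequence:
  1. keep 'w'
  2. keep 'e'
  3. delete 'a'  (+1)
  4. keep 'l'
  5. delete 't'  (+1)
  6. substitute 'h' -> 'l'  (+1)
Edit distance = 3
Max length = max(6, 4) = 6
Similarity = 1 - 3/6
= 0.5000


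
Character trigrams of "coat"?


Word: "coat" (length 4)
Number of trigrams = 4 - 3 + 1 = 2
  Position 0: "coa"
  Position 1: "oat"
Trigrams = "coa", "oat"


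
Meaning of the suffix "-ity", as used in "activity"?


Suffix: -ity
Example: activity (active + -ity, with a spelling change)
Meaning = quality of


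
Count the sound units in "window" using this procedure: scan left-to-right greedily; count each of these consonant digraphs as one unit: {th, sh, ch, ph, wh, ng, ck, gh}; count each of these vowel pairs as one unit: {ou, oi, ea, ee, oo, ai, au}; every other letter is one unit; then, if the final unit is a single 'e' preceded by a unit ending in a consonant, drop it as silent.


Word: "window" (6 letters)
Left-to-right scan:
  [1] 'w' (letter)
  [2] 'i' (letter)
  [3] 'n' (letter)
  [4] 'd' (letter)
  [5] 'o' (letter)
  [6] 'w' (letter)
Units from scan: 6
Sound units = 6 units


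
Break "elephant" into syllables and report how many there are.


Word: "elephant"
Syllable breakdown: el / e / phant
Counting: 3 parts
= 3 syllables


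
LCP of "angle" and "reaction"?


Word 1: "angle"
Word 2: "reaction"
Comparing from start:
  Pos 0: 'a' != 'r' (stop)
LCP = "" (length 0)


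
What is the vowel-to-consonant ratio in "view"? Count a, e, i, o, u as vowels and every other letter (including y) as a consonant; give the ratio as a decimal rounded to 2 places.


Word: "view"
Vowels (a,e,i,o,u): 2
Consonants: 2
Ratio = 2/2
= 1.00


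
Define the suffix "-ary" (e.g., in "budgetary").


Suffix: -ary
Example: budgetary = budget + -ary
Meaning = relating to


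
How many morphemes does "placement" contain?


Word: "placement"
Morphemes: place | -ment
Each morpheme carries meaning
= 2 morphemes


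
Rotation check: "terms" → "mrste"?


Word: "terms", Candidate: "mrste"
Method: check if candidate is substring of word+word
"termsterms" contains "mrste"? No
Is rotation = No


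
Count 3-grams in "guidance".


Word: "guidance" (length 8)
Number of 3-grams = length - 3 + 1 = 8 - 3 + 1
= 6


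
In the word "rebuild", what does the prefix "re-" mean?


Prefix: re-
Example: rebuild = re- + build
Meaning = again


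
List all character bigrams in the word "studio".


Word: "studio" (length 6)
Number of bigrams = 6 - 2 + 1 = 5
  Position 0: "st"
  Position 1: "tu"
  Position 2: "ud"
  Position 3: "di"
  Position 4: "io"
Bigrams = "st", "tu", "ud", "di", "io"


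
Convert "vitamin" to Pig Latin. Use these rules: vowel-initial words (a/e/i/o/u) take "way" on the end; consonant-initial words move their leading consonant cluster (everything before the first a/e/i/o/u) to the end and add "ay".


Word: "vitamin"
Starts with consonant(s) → move to end, add 'ay'
Consonant cluster: "v"
Pig Latin = "itaminvay"


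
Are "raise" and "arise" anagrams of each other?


Word 1: "raise" → sorted: aeirs
Word 2: "arise" → sorted: aeirs
Same letters? aeirs == aeirs
Anagram = Yes


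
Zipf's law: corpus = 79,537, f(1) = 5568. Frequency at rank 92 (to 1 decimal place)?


Zipf's law: f(r) = f(1) / r
f(1) = 5568
f(92) = 5568 / 92
= 60.5 occurrences


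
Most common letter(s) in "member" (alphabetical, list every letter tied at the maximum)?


Word: "member"
Letter counts:
  'b': 1
  'e': 2
  'm': 2
  'r': 1
Maximum count = 2
Most frequent = 'e', 'm' (2 times each)


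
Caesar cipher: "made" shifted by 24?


Word: "made"
Shift: 24
Each letter → (letter + shift) mod 26:
  'm' (12) + 24 = 10 → 'k'
  'a' (0) + 24 = 24 → 'y'
  'd' (3) + 24 = 1 → 'b'
  'e' (4) + 24 = 2 → 'c'
Result = "kybc"


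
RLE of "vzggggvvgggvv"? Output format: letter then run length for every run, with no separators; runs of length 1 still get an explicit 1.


String: "vzggggvvgggvv"
Scanning for consecutive runs:
  'v' x 1
  'z' x 1
  'g' x 4
  'v' x 2
  'g' x 3
  'v' x 2
RLE = "v1z1g4v2g3v2"


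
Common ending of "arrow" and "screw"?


Word 1: "arrow"
Word 2: "screw"
Comparing from end:
  Pos -1: 'w' == 'w'
  Pos -2: 'o' != 'e' (stop)
LCS = "w" (length 1)


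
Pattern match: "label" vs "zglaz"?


Pattern of "label": [0, 1, 2, 3, 0]
Pattern of "zglaz": [0, 1, 2, 3, 0]
Patterns match
Same pattern = Yes


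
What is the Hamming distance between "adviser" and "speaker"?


Comparing character by character (same length = 7):
  Pos 0: 'a' vs 's' !=
  Pos 1: 'd' vs 'p' !=
  Pos 2: 'v' vs 'e' !=
  Pos 3: 'i' vs 'a' !=
  Pos 4: 's' vs 'k' !=
  Pos 5: 'e' vs 'e' =
  Pos 6: 'r' vs 'r' =
Hamming distance = 5


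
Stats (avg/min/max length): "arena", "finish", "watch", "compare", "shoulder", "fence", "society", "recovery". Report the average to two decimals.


Lengths: "arena"=5, "finish"=6, "watch"=5, "compare"=7, "shoulder"=8, "fence"=5, "society"=7, "recovery"=8
Sum = 51, Count = 8
Average = 51/8 = 6.38
= avg=6.38, min=5, max=8


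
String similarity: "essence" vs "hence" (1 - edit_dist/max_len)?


Word 1: "essence" (length 7)
Word 2: "hence" (length 5)
One optimal edit sequence:
  1. delete 'e'  (+1)
  2. delete 's'  (+1)
  3. substitute 's' -> 'h'  (+1)
  4. keep 'e'
  5. keep 'n'
  6. keep 'c'
  7. keep 'e'
Edit distance = 3
Max length = max(7, 5) = 7
Similarity = 1 - 3/7
= 0.5714


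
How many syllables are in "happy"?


Word: "happy"
Syllable breakdown: hap-py
Counting: 2 parts
= 2 syllables


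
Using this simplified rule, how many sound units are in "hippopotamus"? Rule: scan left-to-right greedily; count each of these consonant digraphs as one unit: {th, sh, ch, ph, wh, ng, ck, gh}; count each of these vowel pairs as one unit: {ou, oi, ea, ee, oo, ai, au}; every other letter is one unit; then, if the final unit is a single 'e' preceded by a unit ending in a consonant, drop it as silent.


Word: "hippopotamus" (12 letters)
Left-to-right scan:
  (1) 'h' (letter)
  (2) 'i' (letter)
  (3) 'p' (letter)
  (4) 'p' (letter)
  (5) 'o' (letter)
  (6) 'p' (letter)
  (7) 'o' (letter)
  (8) 't' (letter)
  (9) 'a' (letter)
  (10) 'm' (letter)
  (11) 'u' (letter)
  (12) 's' (letter)
Units from scan: 12
Sound units = 12 units


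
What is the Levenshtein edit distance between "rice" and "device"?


Word 1: "rice" (length 4)
Word 2: "device" (length 6)
One optimal edit sequence (insert/delete/substitute each cost 1):
  1. insert 'd'  (+1)
  2. insert 'e'  (+1)
  3. substitute 'r' -> 'v'  (+1)
  4. keep 'i'
  5. keep 'c'
  6. keep 'e'
Total edit operations: 3
Edit distance = 3


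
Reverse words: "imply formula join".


Original: "imply formula join"
Words (1..n): imply | formula | join
Reversed (n..1): join | formula | imply
Result = "join formula imply"


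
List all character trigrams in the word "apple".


Word: "apple" (length 5)
Number of trigrams = 5 - 3 + 1 = 3
  Position 0: "app"
  Position 1: "ppl"
  Position 2: "ple"
Trigrams = "app", "ppl", "ple"


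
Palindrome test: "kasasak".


Word: "kasasak"
Reversed: "kasasak"
Forward == Backward? kasasak == kasasak
Palindrome = Yes


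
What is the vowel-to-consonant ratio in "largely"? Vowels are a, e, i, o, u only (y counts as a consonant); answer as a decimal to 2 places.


Word: "largely"
Vowels (a,e,i,o,u): 2
Consonants: 5
Ratio = 2/5
= 0.40


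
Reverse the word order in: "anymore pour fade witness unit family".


Original: "anymore pour fade witness unit family"
Words (1..n): anymore | pour | fade | witness | unit | family
Reversed (n..1): family | unit | witness | fade | pour | anymore
Result = "family unit witness fade pour anymore"


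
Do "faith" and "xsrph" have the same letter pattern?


Pattern of "faith": [0, 1, 2, 3, 4]
Pattern of "xsrph": [0, 1, 2, 3, 4]
Patterns match
Same pattern = Yes


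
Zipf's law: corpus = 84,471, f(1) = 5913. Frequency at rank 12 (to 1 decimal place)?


Zipf's law: f(r) = f(1) / r
f(1) = 5913
f(12) = 5913 / 12
= 492.8 occurrences


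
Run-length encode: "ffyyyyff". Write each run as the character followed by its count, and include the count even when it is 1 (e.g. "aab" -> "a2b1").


String: "ffyyyyff"
Scanning for consecutive runs:
  'f' x 2
  'y' x 4
  'f' x 2
RLE = "f2y4f2"


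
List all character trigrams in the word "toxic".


Word: "toxic" (length 5)
Number of trigrams = 5 - 3 + 1 = 3
  Position 0: "tox"
  Position 1: "oxi"
  Position 2: "xic"
Trigrams = "tox", "oxi", "xic"


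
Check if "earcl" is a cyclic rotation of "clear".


Word: "clear", Candidate: "earcl"
Method: check if candidate is substring of word+word
"clearclear" contains "earcl"? Yes
Is rotation = Yes


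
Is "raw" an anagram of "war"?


Word 1: "war" → sorted: arw
Word 2: "raw" → sorted: arw
Same letters? arw == arw
Anagram = Yes


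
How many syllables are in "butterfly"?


Word: "butterfly"
Syllable breakdown: but-ter-fly
Counting: 3 parts
= 3 syllables


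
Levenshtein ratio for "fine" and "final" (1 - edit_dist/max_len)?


Word 1: "fine" (length 4)
Word 2: "final" (length 5)
One optimal edit sequence:
  1. keep 'f'
  2. keep 'i'
  3. keep 'n'
  4. insert 'a'  (+1)
  5. substitute 'e' -> 'l'  (+1)
Edit distance = 2
Max length = max(4, 5) = 5
Similarity = 1 - 2/5
= 0.6000


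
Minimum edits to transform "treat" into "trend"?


Word 1: "treat" (length 5)
Word 2: "trend" (length 5)
One optimal edit sequence (insert/delete/substitute each cost 1):
  1. keep 't'
  2. keep 'r'
  3. keep 'e'
  4. substitute 'a' -> 'n'  (+1)
  5. substitute 't' -> 'd'  (+1)
Total edit operations: 2
Edit distance = 2


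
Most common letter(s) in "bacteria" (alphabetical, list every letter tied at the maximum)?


Word: "bacteria"
Letter counts:
  'a': 2
  'b': 1
  'c': 1
  'e': 1
  'i': 1
  'r': 1
  't': 1
Maximum count = 2
Most frequent = 'a' (2 times each)


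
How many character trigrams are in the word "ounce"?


Word: "ounce" (length 5)
Number of 3-grams = length - 3 + 1 = 5 - 3 + 1
= 3


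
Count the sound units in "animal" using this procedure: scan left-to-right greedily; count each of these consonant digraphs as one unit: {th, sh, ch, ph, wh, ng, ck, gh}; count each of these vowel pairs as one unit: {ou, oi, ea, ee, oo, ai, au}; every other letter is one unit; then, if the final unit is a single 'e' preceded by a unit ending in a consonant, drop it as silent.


Word: "animal" (6 letters)
Left-to-right scan:
  (1) 'a' (letter)
  (2) 'n' (letter)
  (3) 'i' (letter)
  (4) 'm' (letter)
  (5) 'a' (letter)
  (6) 'l' (letter)
Units from scan: 6
Sound units = 6 units


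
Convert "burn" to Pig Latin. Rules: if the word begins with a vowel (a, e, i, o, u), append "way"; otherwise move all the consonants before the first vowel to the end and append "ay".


Word: "burn"
Starts with consonant(s) → move to end, add 'ay'
Consonant cluster: "b"
Pig Latin = "urnbay"


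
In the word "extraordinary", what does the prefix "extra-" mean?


Prefix: extra-
Example: extraordinary (extra- + ordinary)
Meaning = beyond


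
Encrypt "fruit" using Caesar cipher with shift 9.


Word: "fruit"
Shift: 9
Each letter → (letter + shift) mod 26:
  'f' (5) + 9 = 14 → 'o'
  'r' (17) + 9 = 0 → 'a'
  'u' (20) + 9 = 3 → 'd'
  'i' (8) + 9 = 17 → 'r'
  't' (19) + 9 = 2 → 'c'
Result = "oadrc"


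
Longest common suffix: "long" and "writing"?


Word 1: "long"
Word 2: "writing"
Comparing from end:
  Pos -1: 'g' == 'g'
  Pos -2: 'n' == 'n'
  Pos -3: 'o' != 'i' (stop)
LCS = "ng" (length 2)


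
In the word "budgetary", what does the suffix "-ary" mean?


Suffix: -ary
Example: budgetary (budget + -ary)
Meaning = relating to


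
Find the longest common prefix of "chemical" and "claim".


Word 1: "chemical"
Word 2: "claim"
Comparing from start:
  Pos 0: 'c' == 'c'
  Pos 1: 'h' != 'l' (stop)
LCP = "c" (length 1)


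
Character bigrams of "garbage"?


Word: "garbage" (length 7)
Number of bigrams = 7 - 2 + 1 = 6
  Position 0: "ga"
  Position 1: "ar"
  Position 2: "rb"
  Position 3: "ba"
  Position 4: "ag"
  Position 5: "ge"
Bigrams = "ga", "ar", "rb", "ba", "ag", "ge"


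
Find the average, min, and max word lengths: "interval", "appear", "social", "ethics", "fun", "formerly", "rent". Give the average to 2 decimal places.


Lengths: "interval"=8, "appear"=6, "social"=6, "ethics"=6, "fun"=3, "formerly"=8, "rent"=4
Sum = 41, Count = 7
Average = 41/7 = 5.86
= avg=5.86, min=3, max=8


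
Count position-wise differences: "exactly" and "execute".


Comparing character by character (same length = 7):
  Pos 0: 'e' vs 'e' =
  Pos 1: 'x' vs 'x' =
  Pos 2: 'a' vs 'e' !=
  Pos 3: 'c' vs 'c' =
  Pos 4: 't' vs 'u' !=
  Pos 5: 'l' vs 't' !=
  Pos 6: 'y' vs 'e' !=
Hamming distance = 4


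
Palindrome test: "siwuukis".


Word: "siwuukis"
Reversed: "sikuuwis"
Forward == Backward? siwuukis != sikuuwis
Palindrome = No


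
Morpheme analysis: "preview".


Word: "preview"
Morphemes: pre- | view
Each morpheme carries meaning
= 2 morphemes


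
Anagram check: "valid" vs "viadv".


Word 1: "valid" → sorted: adilv
Word 2: "viadv" → sorted: adivv
Same letters? adilv != adivv
Anagram = No


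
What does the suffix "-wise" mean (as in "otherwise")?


Suffix: -wise
Example: otherwise = other + -wise
Meaning = in the manner of


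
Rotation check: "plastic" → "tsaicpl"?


Word: "plastic", Candidate: "tsaicpl"
Method: check if candidate is substring of word+word
"plasticplastic" contains "tsaicpl"? No
Is rotation = No


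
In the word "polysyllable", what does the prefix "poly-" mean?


Prefix: poly-
Example: polysyllable = poly- + syllable
Meaning = many


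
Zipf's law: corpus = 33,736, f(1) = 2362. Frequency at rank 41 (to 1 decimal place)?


Zipf's law: f(r) = f(1) / r
f(1) = 2362
f(41) = 2362 / 41
= 57.6 occurrences


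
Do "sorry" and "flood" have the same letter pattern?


Pattern of "sorry": [0, 1, 2, 2, 3]
Pattern of "flood": [0, 1, 2, 2, 3]
Patterns match
Same pattern = Yes


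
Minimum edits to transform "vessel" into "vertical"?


Word 1: "vessel" (length 6)
Word 2: "vertical" (length 8)
One optimal edit sequence (insert/delete/substitute each cost 1):
  1. keep 'v'
  2. keep 'e'
  3. insert 'r'  (+1)
  4. insert 't'  (+1)
  5. substitute 's' -> 'i'  (+1)
  6. substitute 's' -> 'c'  (+1)
  7. substitute 'e' -> 'a'  (+1)
  8. keep 'l'
Total edit operations: 5
Edit distance = 5


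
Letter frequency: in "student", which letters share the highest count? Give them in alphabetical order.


Word: "student"
Letter counts:
  'd': 1
  'e': 1
  'n': 1
  's': 1
  't': 2
  'u': 1
Maximum count = 2
Most frequent = 't' (2 times each)


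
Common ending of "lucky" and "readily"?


Word 1: "lucky"
Word 2: "readily"
Comparing from end:
  Pos -1: 'y' == 'y'
  Pos -2: 'k' != 'l' (stop)
LCS = "y" (length 1)


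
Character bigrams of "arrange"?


Word: "arrange" (length 7)
Number of bigrams = 7 - 2 + 1 = 6
  Position 0: "ar"
  Position 1: "rr"
  Position 2: "ra"
  Position 3: "an"
  Position 4: "ng"
  Position 5: "ge"
Bigrams = "ar", "rr", "ra", "an", "ng", "ge"


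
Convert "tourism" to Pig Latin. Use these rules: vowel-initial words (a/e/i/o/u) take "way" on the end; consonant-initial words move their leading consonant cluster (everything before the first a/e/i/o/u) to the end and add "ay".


Word: "tourism"
Starts with consonant(s) → move to end, add 'ay'
Consonant cluster: "t"
Pig Latin = "ourismtay"


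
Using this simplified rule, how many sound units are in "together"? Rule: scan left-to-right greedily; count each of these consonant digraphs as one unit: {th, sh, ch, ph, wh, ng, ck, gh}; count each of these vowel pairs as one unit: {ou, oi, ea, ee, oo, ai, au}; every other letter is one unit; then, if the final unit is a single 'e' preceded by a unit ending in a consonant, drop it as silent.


Word: "together" (8 letters)
Left-to-right scan:
  1. 't' (letter)
  2. 'o' (letter)
  3. 'g' (letter)
  4. 'e' (letter)
  5. 'th' (digraph)
  6. 'e' (letter)
  7. 'r' (letter)
Units from scan: 7
Sound units = 7 units


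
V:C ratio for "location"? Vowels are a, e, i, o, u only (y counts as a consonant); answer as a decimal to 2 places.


Word: "location"
Vowels (a,e,i,o,u): 4
Consonants: 4
Ratio = 4/4
= 1.00


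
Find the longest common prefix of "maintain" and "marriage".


Word 1: "maintain"
Word 2: "marriage"
Comparing from start:
  Pos 0: 'm' == 'm'
  Pos 1: 'a' == 'a'
  Pos 2: 'i' != 'r' (stop)
LCP = "ma" (length 2)


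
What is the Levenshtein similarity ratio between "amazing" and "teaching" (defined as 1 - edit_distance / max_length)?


Word 1: "amazing" (length 7)
Word 2: "teaching" (length 8)
One optimal edit sequence:
  1. substitute 'a' -> 't'  (+1)
  2. substitute 'm' -> 'e'  (+1)
  3. keep 'a'
  4. insert 'c'  (+1)
  5. substitute 'z' -> 'h'  (+1)
  6. keep 'i'
  7. keep 'n'
  8. keep 'g'
Edit distance = 4
Max length = max(7, 8) = 8
Similarity = 1 - 4/8
= 0.5000


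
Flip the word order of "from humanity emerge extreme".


Original: "from humanity emerge extreme"
Words (1..n): from | humanity | emerge | extreme
Reversed (n..1): extreme | emerge | humanity | from
Result = "extreme emerge humanity from"


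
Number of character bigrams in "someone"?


Word: "someone" (length 7)
Number of 2-grams = length - 2 + 1 = 7 - 2 + 1
= 6
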